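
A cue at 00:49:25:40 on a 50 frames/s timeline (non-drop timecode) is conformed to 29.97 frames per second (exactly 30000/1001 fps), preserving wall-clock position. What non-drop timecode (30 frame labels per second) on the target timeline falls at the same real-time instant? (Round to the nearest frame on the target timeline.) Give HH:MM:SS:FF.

00:49:22:25

Source frame index: (0×3600 + 49×60 + 25) × 50 + 40 = 148290.
Real time: 148290 / (50) = 14829/5 s.
Target frame: (14829/5) × (30000/1001) = 88974000/1001 ≈ 88885.115 → 88885.
At 30 labels/s: frame 88885 → 00:49:22:25.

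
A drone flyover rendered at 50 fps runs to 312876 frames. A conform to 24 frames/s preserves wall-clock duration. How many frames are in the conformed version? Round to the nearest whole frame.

150180 frames

Frames at target rate = 312876 × (24) / (50) = 3754512/25 ≈ 150180.480.
Nearest whole frame: 150180.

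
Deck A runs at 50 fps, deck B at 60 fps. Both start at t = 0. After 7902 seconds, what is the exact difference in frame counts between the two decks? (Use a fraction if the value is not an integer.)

A emits 50 × 7902 = 395100 frames; B emits 60 × 7902 = 474120.
Difference = 79020 frames; B is ahead of A.

79020 frames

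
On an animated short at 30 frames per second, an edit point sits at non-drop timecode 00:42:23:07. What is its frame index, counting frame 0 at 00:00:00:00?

Total seconds to the label: (0 × 3600 + 42 × 60 + 23) = 2543.
Frame index = 2543 × 30 + 7 = 76297.

76297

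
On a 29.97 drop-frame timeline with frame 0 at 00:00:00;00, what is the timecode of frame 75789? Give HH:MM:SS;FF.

Each 10-minute DF block holds 10 × 60 × 30 − 9 × 2 = 17982 frames. 75789 ÷ 17982 → 4 full blocks, remainder 3861.
Within the partial block the first minute is 1800 frames and each further minute 1798, so 2 further minute boundaries passed. Total skipped labels = 18 × 4 + 2 × 2 = 76.
Non-drop label index = 75789 + 76 = 75865; at 30 labels/s that is 00:42:08:25, i.e. DF 00:42:08;25.

00:42:08;25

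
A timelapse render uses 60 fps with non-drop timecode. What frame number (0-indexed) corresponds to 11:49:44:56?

2555096

Total seconds to the label: (11 × 3600 + 49 × 60 + 44) = 42584.
Frame index = 42584 × 60 + 56 = 2555096.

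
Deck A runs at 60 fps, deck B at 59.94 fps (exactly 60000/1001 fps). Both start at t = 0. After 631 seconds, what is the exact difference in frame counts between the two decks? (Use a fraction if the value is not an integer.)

37860/1001 frames

A emits 60 × 631 = 37860 frames; B emits 60000/1001 × 631 = 37860000/1001.
Difference = 37860/1001 frames (≈ 37.8222); B is behind A.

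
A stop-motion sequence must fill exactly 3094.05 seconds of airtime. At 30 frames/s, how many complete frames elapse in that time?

Frames = 3094.05 × 30 = 185643/2 ≈ 92821.5000.
Complete frames: 92821.

92821 frames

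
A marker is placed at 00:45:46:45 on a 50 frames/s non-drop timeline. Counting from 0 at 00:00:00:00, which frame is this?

frame 137345

Total seconds to the label: (0 × 3600 + 45 × 60 + 46) = 2746.
Frame index = 2746 × 50 + 45 = 137345.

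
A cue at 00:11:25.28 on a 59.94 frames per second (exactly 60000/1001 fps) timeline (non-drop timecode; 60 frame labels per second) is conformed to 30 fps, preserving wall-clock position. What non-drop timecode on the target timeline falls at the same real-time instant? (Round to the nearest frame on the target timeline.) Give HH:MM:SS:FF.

Source frame index: (0×3600 + 11×60 + 25) × 60 + 28 = 41128.
Real time: 41128 / (60000/1001) = 5146141/7500 s.
Target frame: (5146141/7500) × (30) = 5146141/250 ≈ 20584.564 → 20585.
At 30 labels/s: frame 20585 → 00:11:26:05.

00:11:26:05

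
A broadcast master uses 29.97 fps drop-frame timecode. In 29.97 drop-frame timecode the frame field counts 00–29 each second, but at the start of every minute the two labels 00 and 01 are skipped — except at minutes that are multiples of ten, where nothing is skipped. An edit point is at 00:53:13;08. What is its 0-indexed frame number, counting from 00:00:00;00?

95702

Complete 10-minute blocks: 5, each 17982 frames → 89910.
Remaining 3 whole minutes in the current block: 1800 + 2 × 1798 = 5396 frames.
Within the current minute: 13 × 30 + 8 − 2 = 396 (labels ;00/;01 skipped at this minute). Total = 89910 + 5396 + 396 = 95702.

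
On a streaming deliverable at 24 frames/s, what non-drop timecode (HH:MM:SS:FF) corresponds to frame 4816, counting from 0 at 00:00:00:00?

4816 ÷ 24 = 200 full seconds, remainder 16 frames.
200 s = 0 h 3 min 20 s.
Timecode: 00:03:20:16.

00:03:20:16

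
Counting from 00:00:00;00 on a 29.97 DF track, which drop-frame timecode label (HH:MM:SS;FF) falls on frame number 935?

00:00:31;05

Ten DF minutes hold 17982 frames, so frame 935 lies in block 0 (frames 0–17981) with 935 frames into that block.
The block's first minute is 1800 frames and the rest 1798 each; 935 frames reaches minute 0, so 0 × 18 + 0 × 2 = 0 labels have been skipped so far.
Adding those back, label number 935 + 0 = 935 at 30 labels/s is 31 s + 5 f = 0 h 0 min 31 s frame 5, i.e. 00:00:31;05.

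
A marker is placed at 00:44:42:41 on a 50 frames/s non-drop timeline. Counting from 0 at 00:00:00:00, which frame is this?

134141

Total seconds to the label: (0 × 3600 + 44 × 60 + 42) = 2682.
Frame index = 2682 × 50 + 41 = 134141.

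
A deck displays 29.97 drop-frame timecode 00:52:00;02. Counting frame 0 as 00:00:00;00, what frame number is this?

As if non-drop at 30 labels/s: (0 × 3600 + 52 × 60 + 0) × 30 + 2 = 93602.
Minute boundaries passed: 52; those not divisible by 10: 52 − 5 = 47; dropped labels = 2 × 47 = 94.
Actual frame index = 93602 − 94 = 93508.

93508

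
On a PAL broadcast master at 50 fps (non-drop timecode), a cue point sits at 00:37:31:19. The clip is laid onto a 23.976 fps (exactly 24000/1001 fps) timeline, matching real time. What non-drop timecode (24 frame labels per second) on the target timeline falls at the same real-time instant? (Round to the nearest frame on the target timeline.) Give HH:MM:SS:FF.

Source frame index: (0×3600 + 37×60 + 31) × 50 + 19 = 112569.
Real time: 112569 / (50) = 112569/50 s.
Target frame: (112569/50) × (24000/1001) = 54033120/1001 ≈ 53979.141 → 53979.
At 24 labels/s: frame 53979 → 00:37:29:03.

00:37:29:03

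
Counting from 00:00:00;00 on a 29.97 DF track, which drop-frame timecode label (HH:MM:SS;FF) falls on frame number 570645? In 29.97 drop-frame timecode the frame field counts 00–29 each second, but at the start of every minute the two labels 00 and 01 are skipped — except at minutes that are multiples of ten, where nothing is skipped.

05:17:20;17

Ten DF minutes hold 17982 frames, so frame 570645 lies in block 31 (frames 557442–575423) with 13203 frames into that block.
The block's first minute is 1800 frames and the rest 1798 each; 13203 frames reaches minute 7, so 31 × 18 + 7 × 2 = 572 labels have been skipped so far.
Adding those back, label number 570645 + 572 = 571217 at 30 labels/s is 19040 s + 17 f = 5 h 17 min 20 s frame 17, i.e. 05:17:20;17.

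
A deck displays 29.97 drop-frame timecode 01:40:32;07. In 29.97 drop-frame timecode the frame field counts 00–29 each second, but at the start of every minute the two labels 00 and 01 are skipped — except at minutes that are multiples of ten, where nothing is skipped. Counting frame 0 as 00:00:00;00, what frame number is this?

180787

As if non-drop at 30 labels/s: (1 × 3600 + 40 × 60 + 32) × 30 + 7 = 180967.
Minute boundaries passed: 100; those not divisible by 10: 100 − 10 = 90; dropped labels = 2 × 90 = 180.
Actual frame index = 180967 − 180 = 180787.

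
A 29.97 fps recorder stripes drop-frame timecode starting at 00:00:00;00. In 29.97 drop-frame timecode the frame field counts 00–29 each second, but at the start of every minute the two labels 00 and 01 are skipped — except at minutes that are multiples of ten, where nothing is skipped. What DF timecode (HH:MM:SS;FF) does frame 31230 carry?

00:17:22;02

Ten DF minutes hold 17982 frames, so frame 31230 lies in block 1 (frames 17982–35963) with 13248 frames into that block.
The block's first minute is 1800 frames and the rest 1798 each; 13248 frames reaches minute 7, so 1 × 18 + 7 × 2 = 32 labels have been skipped so far.
Adding those back, label number 31230 + 32 = 31262 at 30 labels/s is 1042 s + 2 f = 0 h 17 min 22 s frame 2, i.e. 00:17:22;02.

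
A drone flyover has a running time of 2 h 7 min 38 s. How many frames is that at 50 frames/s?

2 h 7 min 38 s = 7658 s.
Frames = 7658 × 50 = 382900.

382900 frames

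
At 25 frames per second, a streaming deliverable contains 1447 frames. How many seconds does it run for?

Running time = 1447 / (25) = 57.88 s.

57.88 seconds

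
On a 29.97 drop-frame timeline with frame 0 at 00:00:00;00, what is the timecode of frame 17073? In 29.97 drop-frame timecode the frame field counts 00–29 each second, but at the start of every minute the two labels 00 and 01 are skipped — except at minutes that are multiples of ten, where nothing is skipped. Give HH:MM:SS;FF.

Ten DF minutes hold 17982 frames, so frame 17073 lies in block 0 (frames 0–17981) with 17073 frames into that block.
The block's first minute is 1800 frames and the rest 1798 each; 17073 frames reaches minute 9, so 0 × 18 + 9 × 2 = 18 labels have been skipped so far.
Adding those back, label number 17073 + 18 = 17091 at 30 labels/s is 569 s + 21 f = 0 h 9 min 29 s frame 21, i.e. 00:09:29;21.

00:09:29;21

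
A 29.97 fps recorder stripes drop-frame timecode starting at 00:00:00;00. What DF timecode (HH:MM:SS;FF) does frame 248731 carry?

02:18:19;11

Each 10-minute DF block holds 10 × 60 × 30 − 9 × 2 = 17982 frames. 248731 ÷ 17982 → 13 full blocks, remainder 14965.
Within the partial block the first minute is 1800 frames and each further minute 1798, so 8 further minute boundaries passed. Total skipped labels = 18 × 13 + 2 × 8 = 250.
Non-drop label index = 248731 + 250 = 248981; at 30 labels/s that is 02:18:19:11, i.e. DF 02:18:19;11.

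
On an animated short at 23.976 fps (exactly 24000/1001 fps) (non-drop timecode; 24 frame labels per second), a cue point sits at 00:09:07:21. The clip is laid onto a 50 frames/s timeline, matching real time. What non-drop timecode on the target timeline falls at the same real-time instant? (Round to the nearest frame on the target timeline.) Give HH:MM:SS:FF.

Source frame index: (0×3600 + 9×60 + 7) × 24 + 21 = 13149.
Real time: 13149 / (24000/1001) = 4387383/8000 s.
Target frame: (4387383/8000) × (50) = 4387383/160 ≈ 27421.144 → 27421.
At 50 labels/s: frame 27421 → 00:09:08:21.

00:09:08:21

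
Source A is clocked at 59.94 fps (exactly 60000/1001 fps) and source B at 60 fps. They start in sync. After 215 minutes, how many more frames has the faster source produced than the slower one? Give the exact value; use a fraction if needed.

774000/1001 frames

215 min = 12900 s.
A emits 60000/1001 × 12900 = 774000000/1001 frames; B emits 60 × 12900 = 774000.
Difference = 774000/1001 frames (≈ 773.2268); B is ahead of A.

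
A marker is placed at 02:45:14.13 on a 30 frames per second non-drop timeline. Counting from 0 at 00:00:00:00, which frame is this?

297433

Total seconds to the label: (2 × 3600 + 45 × 60 + 14) = 9914.
Frame index = 9914 × 30 + 13 = 297433.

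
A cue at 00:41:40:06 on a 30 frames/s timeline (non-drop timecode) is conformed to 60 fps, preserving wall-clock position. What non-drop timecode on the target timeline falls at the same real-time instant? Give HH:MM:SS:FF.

Source frame index: (0×3600 + 41×60 + 40) × 30 + 6 = 75006.
Real time: 75006 / (30) = 12501/5 s.
Target frame: (12501/5) × (60) = 150012.
At 60 labels/s: frame 150012 → 00:41:40:12.

00:41:40:12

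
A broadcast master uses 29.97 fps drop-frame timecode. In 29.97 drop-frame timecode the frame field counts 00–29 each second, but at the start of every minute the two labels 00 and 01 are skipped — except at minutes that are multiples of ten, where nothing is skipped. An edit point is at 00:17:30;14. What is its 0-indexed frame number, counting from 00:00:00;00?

31482

As if non-drop at 30 labels/s: (0 × 3600 + 17 × 60 + 30) × 30 + 14 = 31514.
Minute boundaries passed: 17; those not divisible by 10: 17 − 1 = 16; dropped labels = 2 × 16 = 32.
Actual frame index = 31514 − 32 = 31482.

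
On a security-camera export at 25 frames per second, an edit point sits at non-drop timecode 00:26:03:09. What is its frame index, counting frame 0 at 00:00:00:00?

39084

Total seconds to the label: (0 × 3600 + 26 × 60 + 3) = 1563.
Frame index = 1563 × 25 + 9 = 39084.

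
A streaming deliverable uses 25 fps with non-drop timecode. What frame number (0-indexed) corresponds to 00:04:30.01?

6751

Total seconds to the label: (0 × 3600 + 4 × 60 + 30) = 270.
Frame index = 270 × 25 + 1 = 6751.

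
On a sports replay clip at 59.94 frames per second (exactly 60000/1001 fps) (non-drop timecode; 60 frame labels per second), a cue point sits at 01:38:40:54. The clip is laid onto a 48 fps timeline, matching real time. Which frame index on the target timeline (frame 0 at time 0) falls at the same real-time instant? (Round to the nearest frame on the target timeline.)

frame 284487

Source frame index: (1×3600 + 38×60 + 40) × 60 + 54 = 355254.
Real time: 355254 / (60000/1001) = 59268209/10000 s.
Target frame: (59268209/10000) × (48) = 177804627/625 ≈ 284487.403 → 284487.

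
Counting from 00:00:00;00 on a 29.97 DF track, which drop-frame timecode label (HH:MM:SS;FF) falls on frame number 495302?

Each 10-minute DF block holds 10 × 60 × 30 − 9 × 2 = 17982 frames. 495302 ÷ 17982 → 27 full blocks, remainder 9788.
Within the partial block the first minute is 1800 frames and each further minute 1798, so 5 further minute boundaries passed. Total skipped labels = 18 × 27 + 2 × 5 = 496.
Non-drop label index = 495302 + 496 = 495798; at 30 labels/s that is 04:35:26:18, i.e. DF 04:35:26;18.

04:35:26;18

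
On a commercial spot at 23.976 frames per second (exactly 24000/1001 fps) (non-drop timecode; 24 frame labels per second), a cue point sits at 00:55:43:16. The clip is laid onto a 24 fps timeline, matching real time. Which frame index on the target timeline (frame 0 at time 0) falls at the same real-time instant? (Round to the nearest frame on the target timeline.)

frame 80328

Source frame index: (0×3600 + 55×60 + 43) × 24 + 16 = 80248.
Real time: 80248 / (24000/1001) = 10041031/3000 s.
Target frame: (10041031/3000) × (24) = 10041031/125 ≈ 80328.248 → 80328.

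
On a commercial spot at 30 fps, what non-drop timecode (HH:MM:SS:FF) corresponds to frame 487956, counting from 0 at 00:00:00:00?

04:31:05:06

487956 ÷ 30 = 16265 full seconds, remainder 6 frames.
16265 s = 4 h 31 min 5 s.
Timecode: 04:31:05:06.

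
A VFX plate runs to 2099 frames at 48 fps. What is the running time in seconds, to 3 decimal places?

43.729 seconds

Running time = 2099 × 1/48 = 2099/48 s ≈ 43.729 s.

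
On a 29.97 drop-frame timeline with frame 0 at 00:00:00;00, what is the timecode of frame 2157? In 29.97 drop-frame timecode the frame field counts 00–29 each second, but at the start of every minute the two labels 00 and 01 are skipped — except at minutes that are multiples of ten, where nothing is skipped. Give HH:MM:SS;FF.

Ten DF minutes hold 17982 frames, so frame 2157 lies in block 0 (frames 0–17981) with 2157 frames into that block.
The block's first minute is 1800 frames and the rest 1798 each; 2157 frames reaches minute 1, so 0 × 18 + 1 × 2 = 2 labels have been skipped so far.
Adding those back, label number 2157 + 2 = 2159 at 30 labels/s is 71 s + 29 f = 0 h 1 min 11 s frame 29, i.e. 00:01:11;29.

00:01:11;29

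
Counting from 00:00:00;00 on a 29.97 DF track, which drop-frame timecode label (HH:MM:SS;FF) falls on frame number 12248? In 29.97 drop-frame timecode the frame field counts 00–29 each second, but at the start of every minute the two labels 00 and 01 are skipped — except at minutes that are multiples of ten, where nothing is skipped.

00:06:48;20

Ten DF minutes hold 17982 frames, so frame 12248 lies in block 0 (frames 0–17981) with 12248 frames into that block.
The block's first minute is 1800 frames and the rest 1798 each; 12248 frames reaches minute 6, so 0 × 18 + 6 × 2 = 12 labels have been skipped so far.
Adding those back, label number 12248 + 12 = 12260 at 30 labels/s is 408 s + 20 f = 0 h 6 min 48 s frame 20, i.e. 00:06:48;20.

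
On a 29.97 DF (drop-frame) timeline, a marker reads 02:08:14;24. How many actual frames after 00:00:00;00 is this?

Complete 10-minute blocks: 12, each 17982 frames → 215784.
Remaining 8 whole minutes in the current block: 1800 + 7 × 1798 = 14386 frames.
Within the current minute: 14 × 30 + 24 − 2 = 442 (labels ;00/;01 skipped at this minute). Total = 215784 + 14386 + 442 = 230612.

230612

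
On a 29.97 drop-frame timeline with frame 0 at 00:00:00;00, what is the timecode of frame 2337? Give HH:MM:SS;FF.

00:01:17;29

Each 10-minute DF block holds 10 × 60 × 30 − 9 × 2 = 17982 frames. 2337 ÷ 17982 → 0 full blocks, remainder 2337.
Within the partial block the first minute is 1800 frames and each further minute 1798, so 1 further minute boundary passed. Total skipped labels = 18 × 0 + 2 × 1 = 2.
Non-drop label index = 2337 + 2 = 2339; at 30 labels/s that is 00:01:17:29, i.e. DF 00:01:17;29.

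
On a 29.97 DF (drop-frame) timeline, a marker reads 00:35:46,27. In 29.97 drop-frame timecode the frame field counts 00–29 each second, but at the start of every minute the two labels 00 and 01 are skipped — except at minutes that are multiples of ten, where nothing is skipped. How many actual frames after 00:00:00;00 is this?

64343

As if non-drop at 30 labels/s: (0 × 3600 + 35 × 60 + 46) × 30 + 27 = 64407.
Minute boundaries passed: 35; those not divisible by 10: 35 − 3 = 32; dropped labels = 2 × 32 = 64.
Actual frame index = 64407 − 64 = 64343.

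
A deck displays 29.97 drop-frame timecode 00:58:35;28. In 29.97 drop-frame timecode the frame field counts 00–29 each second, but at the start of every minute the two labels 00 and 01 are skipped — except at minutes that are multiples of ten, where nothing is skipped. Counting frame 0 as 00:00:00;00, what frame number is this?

105372

Complete 10-minute blocks: 5, each 17982 frames → 89910.
Remaining 8 whole minutes in the current block: 1800 + 7 × 1798 = 14386 frames.
Within the current minute: 35 × 30 + 28 − 2 = 1076 (labels ;00/;01 skipped at this minute). Total = 89910 + 14386 + 1076 = 105372.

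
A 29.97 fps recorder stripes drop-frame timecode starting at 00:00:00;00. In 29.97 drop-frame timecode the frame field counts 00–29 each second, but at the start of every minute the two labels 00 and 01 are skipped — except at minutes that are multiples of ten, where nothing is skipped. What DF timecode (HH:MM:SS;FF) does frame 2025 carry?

00:01:07;17

Ten DF minutes hold 17982 frames, so frame 2025 lies in block 0 (frames 0–17981) with 2025 frames into that block.
The block's first minute is 1800 frames and the rest 1798 each; 2025 frames reaches minute 1, so 0 × 18 + 1 × 2 = 2 labels have been skipped so far.
Adding those back, label number 2025 + 2 = 2027 at 30 labels/s is 67 s + 17 f = 0 h 1 min 7 s frame 17, i.e. 00:01:07;17.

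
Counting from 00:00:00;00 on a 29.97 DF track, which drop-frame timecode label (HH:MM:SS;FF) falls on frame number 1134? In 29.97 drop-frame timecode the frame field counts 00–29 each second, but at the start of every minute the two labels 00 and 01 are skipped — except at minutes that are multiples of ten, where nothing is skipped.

00:00:37;24

Ten DF minutes hold 17982 frames, so frame 1134 lies in block 0 (frames 0–17981) with 1134 frames into that block.
The block's first minute is 1800 frames and the rest 1798 each; 1134 frames reaches minute 0, so 0 × 18 + 0 × 2 = 0 labels have been skipped so far.
Adding those back, label number 1134 + 0 = 1134 at 30 labels/s is 37 s + 24 f = 0 h 0 min 37 s frame 24, i.e. 00:00:37;24.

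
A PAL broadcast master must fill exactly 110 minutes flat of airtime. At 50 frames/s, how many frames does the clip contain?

110 min = 6600 s.
Frames = 6600 × 50 = 330000.

330000 frames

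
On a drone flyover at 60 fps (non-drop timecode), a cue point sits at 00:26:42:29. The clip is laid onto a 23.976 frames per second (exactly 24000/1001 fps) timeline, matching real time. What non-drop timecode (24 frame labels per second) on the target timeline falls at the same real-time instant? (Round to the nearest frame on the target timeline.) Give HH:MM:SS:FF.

Source frame index: (0×3600 + 26×60 + 42) × 60 + 29 = 96149.
Real time: 96149 / (60) = 96149/60 s.
Target frame: (96149/60) × (24000/1001) = 38459600/1001 ≈ 38421.179 → 38421.
At 24 labels/s: frame 38421 → 00:26:40:21.

00:26:40:21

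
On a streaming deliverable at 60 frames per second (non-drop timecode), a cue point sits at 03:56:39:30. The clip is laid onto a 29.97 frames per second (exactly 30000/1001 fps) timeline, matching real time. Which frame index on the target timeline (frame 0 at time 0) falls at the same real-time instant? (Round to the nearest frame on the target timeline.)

frame 425559

Source frame index: (3×3600 + 56×60 + 39) × 60 + 30 = 851970.
Real time: 851970 / (60) = 28399/2 s.
Target frame: (28399/2) × (30000/1001) = 60855000/143 ≈ 425559.441 → 425559.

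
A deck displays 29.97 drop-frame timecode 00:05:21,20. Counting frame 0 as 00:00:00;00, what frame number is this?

9640

Complete 10-minute blocks: 0, each 17982 frames → 0.
Remaining 5 whole minutes in the current block: 1800 + 4 × 1798 = 8992 frames.
Within the current minute: 21 × 30 + 20 − 2 = 648 (labels ;00/;01 skipped at this minute). Total = 0 + 8992 + 648 = 9640.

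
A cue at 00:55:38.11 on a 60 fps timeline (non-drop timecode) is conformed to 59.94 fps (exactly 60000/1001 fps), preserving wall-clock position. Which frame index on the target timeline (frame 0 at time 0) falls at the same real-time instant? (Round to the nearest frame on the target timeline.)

frame 200091

Source frame index: (0×3600 + 55×60 + 38) × 60 + 11 = 200291.
Real time: 200291 / (60) = 200291/60 s.
Target frame: (200291/60) × (60000/1001) = 2201000/11 ≈ 200090.909 → 200091.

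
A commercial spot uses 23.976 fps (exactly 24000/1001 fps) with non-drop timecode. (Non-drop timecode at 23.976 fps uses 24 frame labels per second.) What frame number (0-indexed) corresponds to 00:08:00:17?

frame 11537

Total seconds to the label: (0 × 3600 + 8 × 60 + 0) = 480.
Frame index = 480 × 24 + 17 = 11537.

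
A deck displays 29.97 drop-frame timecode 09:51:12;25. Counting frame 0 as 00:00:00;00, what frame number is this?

As if non-drop at 30 labels/s: (9 × 3600 + 51 × 60 + 12) × 30 + 25 = 1064185.
Minute boundaries passed: 591; those not divisible by 10: 591 − 59 = 532; dropped labels = 2 × 532 = 1064.
Actual frame index = 1064185 − 1064 = 1063121.

1063121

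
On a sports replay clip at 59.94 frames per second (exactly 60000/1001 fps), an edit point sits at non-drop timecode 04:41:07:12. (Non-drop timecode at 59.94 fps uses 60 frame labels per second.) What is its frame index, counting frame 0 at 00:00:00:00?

Total seconds to the label: (4 × 3600 + 41 × 60 + 7) = 16867.
Frame index = 16867 × 60 + 12 = 1012032.

1012032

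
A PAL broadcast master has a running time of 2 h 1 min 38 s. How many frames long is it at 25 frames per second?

2 h 1 min 38 s = 7298 s.
Frames = 7298 × 25 = 182450.

182450 frames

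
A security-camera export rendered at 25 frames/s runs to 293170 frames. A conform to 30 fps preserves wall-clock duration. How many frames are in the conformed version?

Target frames = source frames × (target rate / source rate) = 293170 × (30)/(25) = 293170 × 6/5 = 351804.

351804 frames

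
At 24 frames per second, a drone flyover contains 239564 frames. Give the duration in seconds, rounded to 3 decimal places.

Running time = 239564 × 1/24 = 59891/6 s ≈ 9981.833 s.

9981.833 seconds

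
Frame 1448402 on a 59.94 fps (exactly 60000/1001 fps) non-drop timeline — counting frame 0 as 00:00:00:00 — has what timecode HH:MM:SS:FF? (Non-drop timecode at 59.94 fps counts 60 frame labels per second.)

1448402 ÷ 60 = 24140 full seconds, remainder 2 frames.
24140 s = 6 h 42 min 20 s.
Timecode: 06:42:20:02.

06:42:20:02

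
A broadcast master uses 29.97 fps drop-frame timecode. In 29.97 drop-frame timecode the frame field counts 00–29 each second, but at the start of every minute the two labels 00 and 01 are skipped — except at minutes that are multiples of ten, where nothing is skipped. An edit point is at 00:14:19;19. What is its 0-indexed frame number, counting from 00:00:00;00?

25763

As if non-drop at 30 labels/s: (0 × 3600 + 14 × 60 + 19) × 30 + 19 = 25789.
Minute boundaries passed: 14; those not divisible by 10: 14 − 1 = 13; dropped labels = 2 × 13 = 26.
Actual frame index = 25789 − 26 = 25763.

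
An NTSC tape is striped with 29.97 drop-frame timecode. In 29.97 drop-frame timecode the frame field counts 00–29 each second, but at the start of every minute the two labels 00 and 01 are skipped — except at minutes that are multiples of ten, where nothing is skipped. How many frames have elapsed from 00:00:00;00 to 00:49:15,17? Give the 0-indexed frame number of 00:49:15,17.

88577

As if non-drop at 30 labels/s: (0 × 3600 + 49 × 60 + 15) × 30 + 17 = 88667.
Minute boundaries passed: 49; those not divisible by 10: 49 − 4 = 45; dropped labels = 2 × 45 = 90.
Actual frame index = 88667 − 90 = 88577.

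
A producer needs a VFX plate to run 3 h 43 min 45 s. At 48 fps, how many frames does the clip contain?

644400 frames

3 h 43 min 45 s = 13425 s.
Frames = 13425 × 48 = 644400.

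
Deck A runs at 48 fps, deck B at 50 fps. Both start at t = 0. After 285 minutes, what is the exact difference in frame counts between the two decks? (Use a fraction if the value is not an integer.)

285 min = 17100 s.
A emits 48 × 17100 = 820800 frames; B emits 50 × 17100 = 855000.
Difference = 34200 frames; B is ahead of A.

34200 frames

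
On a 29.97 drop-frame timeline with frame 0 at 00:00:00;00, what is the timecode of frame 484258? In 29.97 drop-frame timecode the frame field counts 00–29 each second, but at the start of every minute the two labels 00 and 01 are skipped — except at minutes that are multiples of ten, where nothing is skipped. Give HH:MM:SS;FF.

04:29:18;04

Ten DF minutes hold 17982 frames, so frame 484258 lies in block 26 (frames 467532–485513) with 16726 frames into that block.
The block's first minute is 1800 frames and the rest 1798 each; 16726 frames reaches minute 9, so 26 × 18 + 9 × 2 = 486 labels have been skipped so far.
Adding those back, label number 484258 + 486 = 484744 at 30 labels/s is 16158 s + 4 f = 4 h 29 min 18 s frame 4, i.e. 04:29:18;04.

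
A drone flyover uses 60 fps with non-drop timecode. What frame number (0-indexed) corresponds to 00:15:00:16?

54016

Total seconds to the label: (0 × 3600 + 15 × 60 + 0) = 900.
Frame index = 900 × 60 + 16 = 54016.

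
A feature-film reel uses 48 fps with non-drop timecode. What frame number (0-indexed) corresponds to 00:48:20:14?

Total seconds to the label: (0 × 3600 + 48 × 60 + 20) = 2900.
Frame index = 2900 × 48 + 14 = 139214.

frame 139214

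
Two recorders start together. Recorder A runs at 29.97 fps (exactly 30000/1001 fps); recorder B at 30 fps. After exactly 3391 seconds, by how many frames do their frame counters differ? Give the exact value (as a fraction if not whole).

101730/1001 frames

A emits 30000/1001 × 3391 = 101730000/1001 frames; B emits 30 × 3391 = 101730.
Difference = 101730/1001 frames (≈ 101.6284); B is ahead of A.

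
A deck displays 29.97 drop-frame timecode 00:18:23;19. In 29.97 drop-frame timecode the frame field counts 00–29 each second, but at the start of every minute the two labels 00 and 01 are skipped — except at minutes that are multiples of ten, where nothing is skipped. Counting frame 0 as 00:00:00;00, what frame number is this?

33075

As if non-drop at 30 labels/s: (0 × 3600 + 18 × 60 + 23) × 30 + 19 = 33109.
Minute boundaries passed: 18; those not divisible by 10: 18 − 1 = 17; dropped labels = 2 × 17 = 34.
Actual frame index = 33109 − 34 = 33075.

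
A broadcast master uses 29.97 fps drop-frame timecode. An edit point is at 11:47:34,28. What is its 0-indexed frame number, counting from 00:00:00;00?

1272374

Complete 10-minute blocks: 70, each 17982 frames → 1258740.
Remaining 7 whole minutes in the current block: 1800 + 6 × 1798 = 12588 frames.
Within the current minute: 34 × 30 + 28 − 2 = 1046 (labels ;00/;01 skipped at this minute). Total = 1258740 + 12588 + 1046 = 1272374.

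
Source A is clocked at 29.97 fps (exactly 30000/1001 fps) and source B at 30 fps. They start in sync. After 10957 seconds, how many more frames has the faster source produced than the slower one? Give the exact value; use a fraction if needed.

328710/1001 frames

A emits 30000/1001 × 10957 = 328710000/1001 frames; B emits 30 × 10957 = 328710.
Difference = 328710/1001 frames (≈ 328.3816); B is ahead of A.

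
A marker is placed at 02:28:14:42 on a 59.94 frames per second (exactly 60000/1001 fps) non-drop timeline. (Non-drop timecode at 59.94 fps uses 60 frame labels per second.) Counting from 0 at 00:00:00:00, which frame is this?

533682

Total seconds to the label: (2 × 3600 + 28 × 60 + 14) = 8894.
Frame index = 8894 × 60 + 42 = 533682.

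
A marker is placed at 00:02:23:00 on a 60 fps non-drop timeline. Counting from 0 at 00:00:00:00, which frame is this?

Total seconds to the label: (0 × 3600 + 2 × 60 + 23) = 143.
Frame index = 143 × 60 + 0 = 8580.

frame 8580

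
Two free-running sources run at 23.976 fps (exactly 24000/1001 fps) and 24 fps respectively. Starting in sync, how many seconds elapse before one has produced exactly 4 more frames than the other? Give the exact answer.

1001/6 seconds

The gap grows by |24 − 24000/1001| = 24/1001 frames per second.
Time for a 4-frame gap: 4 ÷ (24/1001) = 1001/6 s.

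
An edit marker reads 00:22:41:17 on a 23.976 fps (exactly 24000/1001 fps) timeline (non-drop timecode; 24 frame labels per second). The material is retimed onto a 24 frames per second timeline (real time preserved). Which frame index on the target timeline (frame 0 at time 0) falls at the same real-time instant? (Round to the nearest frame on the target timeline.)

Source frame index: (0×3600 + 22×60 + 41) × 24 + 17 = 32681.
Real time: 32681 / (24000/1001) = 32713681/24000 s.
Target frame: (32713681/24000) × (24) = 32713681/1000 ≈ 32713.681 → 32714.

frame 32714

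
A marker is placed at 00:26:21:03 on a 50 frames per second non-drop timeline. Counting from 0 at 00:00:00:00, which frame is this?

Total seconds to the label: (0 × 3600 + 26 × 60 + 21) = 1581.
Frame index = 1581 × 50 + 3 = 79053.

79053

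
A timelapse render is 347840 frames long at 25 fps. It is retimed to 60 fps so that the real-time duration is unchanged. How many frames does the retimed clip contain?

Frames at target rate = 347840 × (60) / (25) = 834816.

834816 frames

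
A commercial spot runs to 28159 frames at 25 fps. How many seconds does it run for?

Running time = 28159 / (25) = 1126.36 s.

1126.36 seconds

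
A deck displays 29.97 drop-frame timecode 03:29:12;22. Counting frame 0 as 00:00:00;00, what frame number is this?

As if non-drop at 30 labels/s: (3 × 3600 + 29 × 60 + 12) × 30 + 22 = 376582.
Minute boundaries passed: 209; those not divisible by 10: 209 − 20 = 189; dropped labels = 2 × 189 = 378.
Actual frame index = 376582 − 378 = 376204.

376204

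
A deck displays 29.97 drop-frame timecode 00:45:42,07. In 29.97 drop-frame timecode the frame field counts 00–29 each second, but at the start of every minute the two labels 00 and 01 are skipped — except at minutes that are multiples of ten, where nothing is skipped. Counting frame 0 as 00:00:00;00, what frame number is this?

Complete 10-minute blocks: 4, each 17982 frames → 71928.
Remaining 5 whole minutes in the current block: 1800 + 4 × 1798 = 8992 frames.
Within the current minute: 42 × 30 + 7 − 2 = 1265 (labels ;00/;01 skipped at this minute). Total = 71928 + 8992 + 1265 = 82185.

82185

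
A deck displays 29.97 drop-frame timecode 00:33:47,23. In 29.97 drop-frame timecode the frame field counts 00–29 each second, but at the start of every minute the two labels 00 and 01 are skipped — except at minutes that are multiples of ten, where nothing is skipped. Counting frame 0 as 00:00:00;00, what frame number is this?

60773

Complete 10-minute blocks: 3, each 17982 frames → 53946.
Remaining 3 whole minutes in the current block: 1800 + 2 × 1798 = 5396 frames.
Within the current minute: 47 × 30 + 23 − 2 = 1431 (labels ;00/;01 skipped at this minute). Total = 53946 + 5396 + 1431 = 60773.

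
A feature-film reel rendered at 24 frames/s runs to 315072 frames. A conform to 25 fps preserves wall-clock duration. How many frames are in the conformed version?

328200 frames

Target frames = source frames × (target rate / source rate) = 315072 × (25)/(24) = 315072 × 25/24 = 328200.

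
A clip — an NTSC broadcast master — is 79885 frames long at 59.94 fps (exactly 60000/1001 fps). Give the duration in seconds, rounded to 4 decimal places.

Running time = 79885 × 1001/60000 = 15992977/12000 s ≈ 1332.7481 s.

1332.7481 seconds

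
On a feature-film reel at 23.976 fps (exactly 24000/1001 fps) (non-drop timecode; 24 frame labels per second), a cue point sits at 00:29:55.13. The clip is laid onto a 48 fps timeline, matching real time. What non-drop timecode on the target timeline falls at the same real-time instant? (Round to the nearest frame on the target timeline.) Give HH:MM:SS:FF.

00:29:57:16

Source frame index: (0×3600 + 29×60 + 55) × 24 + 13 = 43093.
Real time: 43093 / (24000/1001) = 43136093/24000 s.
Target frame: (43136093/24000) × (48) = 43136093/500 ≈ 86272.186 → 86272.
At 48 labels/s: frame 86272 → 00:29:57:16.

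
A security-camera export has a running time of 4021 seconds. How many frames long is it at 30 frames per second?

Frames = 4021 × 30 = 120630.

120630 frames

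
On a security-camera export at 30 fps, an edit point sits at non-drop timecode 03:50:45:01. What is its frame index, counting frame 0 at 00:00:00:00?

415351

Total seconds to the label: (3 × 3600 + 50 × 60 + 45) = 13845.
Frame index = 13845 × 30 + 1 = 415351.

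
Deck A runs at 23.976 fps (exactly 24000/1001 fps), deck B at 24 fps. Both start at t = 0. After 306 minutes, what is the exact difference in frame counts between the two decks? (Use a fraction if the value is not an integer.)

306 min = 18360 s.
A emits 24000/1001 × 18360 = 440640000/1001 frames; B emits 24 × 18360 = 440640.
Difference = 440640/1001 frames (≈ 440.1998); B is ahead of A.

440640/1001 frames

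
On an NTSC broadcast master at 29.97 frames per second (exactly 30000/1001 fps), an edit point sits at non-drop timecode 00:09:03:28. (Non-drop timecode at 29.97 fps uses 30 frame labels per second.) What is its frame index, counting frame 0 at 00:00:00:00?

Total seconds to the label: (0 × 3600 + 9 × 60 + 3) = 543.
Frame index = 543 × 30 + 28 = 16318.

frame 16318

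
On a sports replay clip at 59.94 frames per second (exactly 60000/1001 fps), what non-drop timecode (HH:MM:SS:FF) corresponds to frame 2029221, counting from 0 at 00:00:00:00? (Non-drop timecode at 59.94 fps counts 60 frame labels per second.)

09:23:40:21

2029221 ÷ 60 = 33820 full seconds, remainder 21 frames.
33820 s = 9 h 23 min 40 s.
Timecode: 09:23:40:21.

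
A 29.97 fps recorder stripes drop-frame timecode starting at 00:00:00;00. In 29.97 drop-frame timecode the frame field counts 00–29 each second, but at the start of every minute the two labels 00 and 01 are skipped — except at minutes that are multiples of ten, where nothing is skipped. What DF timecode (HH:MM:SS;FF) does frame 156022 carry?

01:26:45;28

Ten DF minutes hold 17982 frames, so frame 156022 lies in block 8 (frames 143856–161837) with 12166 frames into that block.
The block's first minute is 1800 frames and the rest 1798 each; 12166 frames reaches minute 6, so 8 × 18 + 6 × 2 = 156 labels have been skipped so far.
Adding those back, label number 156022 + 156 = 156178 at 30 labels/s is 5205 s + 28 f = 1 h 26 min 45 s frame 28, i.e. 01:26:45;28.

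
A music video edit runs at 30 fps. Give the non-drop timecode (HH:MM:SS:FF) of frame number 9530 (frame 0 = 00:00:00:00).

9530 ÷ 30 = 317 full seconds, remainder 20 frames.
317 s = 0 h 5 min 17 s.
Timecode: 00:05:17:20.

00:05:17:20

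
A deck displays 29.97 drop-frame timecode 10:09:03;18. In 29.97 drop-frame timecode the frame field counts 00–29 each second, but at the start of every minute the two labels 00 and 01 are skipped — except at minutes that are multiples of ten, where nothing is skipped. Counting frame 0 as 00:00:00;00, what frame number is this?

1095210

As if non-drop at 30 labels/s: (10 × 3600 + 9 × 60 + 3) × 30 + 18 = 1096308.
Minute boundaries passed: 609; those not divisible by 10: 609 − 60 = 549; dropped labels = 2 × 549 = 1098.
Actual frame index = 1096308 − 1098 = 1095210.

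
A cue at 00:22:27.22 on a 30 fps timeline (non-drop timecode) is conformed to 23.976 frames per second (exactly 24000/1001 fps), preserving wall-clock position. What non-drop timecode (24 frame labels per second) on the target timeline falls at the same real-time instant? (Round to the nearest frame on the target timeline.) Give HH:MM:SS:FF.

00:22:26:09

Source frame index: (0×3600 + 22×60 + 27) × 30 + 22 = 40432.
Real time: 40432 / (30) = 20216/15 s.
Target frame: (20216/15) × (24000/1001) = 4620800/143 ≈ 32313.287 → 32313.
At 24 labels/s: frame 32313 → 00:22:26:09.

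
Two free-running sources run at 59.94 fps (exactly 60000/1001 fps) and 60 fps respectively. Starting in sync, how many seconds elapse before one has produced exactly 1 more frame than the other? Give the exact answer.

The gap grows by |60 − 60000/1001| = 60/1001 frames per second.
Time for a 1-frame gap: 1 ÷ (60/1001) = 1001/60 s.

1001/60 seconds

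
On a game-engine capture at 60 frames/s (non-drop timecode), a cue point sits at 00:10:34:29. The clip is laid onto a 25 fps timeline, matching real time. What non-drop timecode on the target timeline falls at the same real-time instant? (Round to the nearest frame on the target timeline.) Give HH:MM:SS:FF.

Source frame index: (0×3600 + 10×60 + 34) × 60 + 29 = 38069.
Real time: 38069 / (60) = 38069/60 s.
Target frame: (38069/60) × (25) = 190345/12 ≈ 15862.083 → 15862.
At 25 labels/s: frame 15862 → 00:10:34:12.

00:10:34:12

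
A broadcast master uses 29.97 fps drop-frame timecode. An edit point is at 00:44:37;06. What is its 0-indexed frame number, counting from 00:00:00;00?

As if non-drop at 30 labels/s: (0 × 3600 + 44 × 60 + 37) × 30 + 6 = 80316.
Minute boundaries passed: 44; those not divisible by 10: 44 − 4 = 40; dropped labels = 2 × 40 = 80.
Actual frame index = 80316 − 80 = 80236.

80236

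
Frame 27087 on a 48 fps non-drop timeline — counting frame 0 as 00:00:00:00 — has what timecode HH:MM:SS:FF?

00:09:24:15

27087 ÷ 48 = 564 full seconds, remainder 15 frames.
564 s = 0 h 9 min 24 s.
Timecode: 00:09:24:15.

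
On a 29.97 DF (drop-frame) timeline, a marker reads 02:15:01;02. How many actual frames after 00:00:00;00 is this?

242788

Complete 10-minute blocks: 13, each 17982 frames → 233766.
Remaining 5 whole minutes in the current block: 1800 + 4 × 1798 = 8992 frames.
Within the current minute: 1 × 30 + 2 − 2 = 30 (labels ;00/;01 skipped at this minute). Total = 233766 + 8992 + 30 = 242788.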